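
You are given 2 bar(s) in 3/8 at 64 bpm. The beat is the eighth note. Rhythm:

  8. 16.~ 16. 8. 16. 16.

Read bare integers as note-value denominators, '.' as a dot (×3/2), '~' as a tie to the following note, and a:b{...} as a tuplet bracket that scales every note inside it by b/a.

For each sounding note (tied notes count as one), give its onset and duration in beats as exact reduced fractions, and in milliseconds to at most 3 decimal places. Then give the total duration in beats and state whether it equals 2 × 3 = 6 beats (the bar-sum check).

1) 0.0ms=0b +1406.25ms=3/2b
2) 1406.25ms=3/2b +1406.25ms=3/2b
3) 2812.5ms=3b +1406.25ms=3/2b
4) 4218.75ms=9/2b +703.125ms=3/4b
5) 4921.875ms=21/4b +703.125ms=3/4b
Σ=6b of 6 (64bpm 3/8) — PASS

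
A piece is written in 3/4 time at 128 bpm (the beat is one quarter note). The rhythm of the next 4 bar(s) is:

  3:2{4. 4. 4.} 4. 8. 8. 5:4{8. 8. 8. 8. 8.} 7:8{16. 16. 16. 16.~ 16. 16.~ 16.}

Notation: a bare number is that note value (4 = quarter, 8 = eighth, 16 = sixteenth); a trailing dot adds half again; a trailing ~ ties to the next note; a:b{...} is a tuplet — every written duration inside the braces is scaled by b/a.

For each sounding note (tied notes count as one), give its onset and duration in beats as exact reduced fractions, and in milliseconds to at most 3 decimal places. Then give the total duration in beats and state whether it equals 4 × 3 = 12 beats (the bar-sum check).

1) 0.0ms=0b +468.75ms=1b
2) 468.75ms=1b +468.75ms=1b
3) 937.5ms=2b +468.75ms=1b
4) 1406.25ms=3b +703.125ms=3/2b
5) 2109.375ms=9/2b +351.562ms=3/4b
6) 2460.938ms=21/4b +351.562ms=3/4b
7) 2812.5ms=6b +281.25ms=3/5b
8) 3093.75ms=33/5b +281.25ms=3/5b
9) 3375.0ms=36/5b +281.25ms=3/5b
10) 3656.25ms=39/5b +281.25ms=3/5b
11) 3937.5ms=42/5b +281.25ms=3/5b
12) 4218.75ms=9b +200.893ms=3/7b
13) 4419.643ms=66/7b +200.893ms=3/7b
14) 4620.536ms=69/7b +200.893ms=3/7b
15) 4821.429ms=72/7b +401.786ms=6/7b
16) 5223.214ms=78/7b +401.786ms=6/7b
Σ=12b of 12 (128bpm 3/4) — PASS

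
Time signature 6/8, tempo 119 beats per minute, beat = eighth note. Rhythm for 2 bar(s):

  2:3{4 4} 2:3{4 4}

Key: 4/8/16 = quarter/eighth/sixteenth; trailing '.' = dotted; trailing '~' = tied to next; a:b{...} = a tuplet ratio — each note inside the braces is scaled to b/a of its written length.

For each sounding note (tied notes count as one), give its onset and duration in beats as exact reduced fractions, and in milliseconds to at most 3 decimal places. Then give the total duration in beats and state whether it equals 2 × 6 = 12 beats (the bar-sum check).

1) 0.0ms=0b +1512.605ms=3b
2) 1512.605ms=3b +1512.605ms=3b
3) 3025.21ms=6b +1512.605ms=3b
4) 4537.815ms=9b +1512.605ms=3b
Σ=12b of 12 (119bpm 6/8) — PASS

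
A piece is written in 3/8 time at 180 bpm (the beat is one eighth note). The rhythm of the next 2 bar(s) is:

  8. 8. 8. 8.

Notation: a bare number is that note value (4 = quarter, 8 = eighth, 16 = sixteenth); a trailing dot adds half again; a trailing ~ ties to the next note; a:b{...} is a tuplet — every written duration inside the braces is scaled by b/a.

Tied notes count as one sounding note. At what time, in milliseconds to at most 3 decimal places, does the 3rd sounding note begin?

note 3 onset = 3b = 1000.0ms

1. 0.0ms @ 0 + 500.0ms (3/2)
2. 500.0ms @ 3/2 + 500.0ms (3/2)
3. 1000.0ms @ 3 + 500.0ms (3/2)
4. 1500.0ms @ 9/2 + 500.0ms (3/2)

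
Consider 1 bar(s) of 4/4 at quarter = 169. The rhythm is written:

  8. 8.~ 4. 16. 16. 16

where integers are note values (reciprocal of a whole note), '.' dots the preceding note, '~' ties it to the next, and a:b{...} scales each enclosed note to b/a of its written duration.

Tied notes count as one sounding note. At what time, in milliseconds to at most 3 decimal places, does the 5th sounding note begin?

1. 0.0ms @ 0 + 266.272ms (3/4)
2. 266.272ms @ 3/4 + 798.817ms (9/4)
3. 1065.089ms @ 3 + 133.136ms (3/8)
4. 1198.225ms @ 27/8 + 133.136ms (3/8)
5. 1331.361ms @ 15/4 + 88.757ms (1/4)

note 5 onset = 15/4b = 1331.361ms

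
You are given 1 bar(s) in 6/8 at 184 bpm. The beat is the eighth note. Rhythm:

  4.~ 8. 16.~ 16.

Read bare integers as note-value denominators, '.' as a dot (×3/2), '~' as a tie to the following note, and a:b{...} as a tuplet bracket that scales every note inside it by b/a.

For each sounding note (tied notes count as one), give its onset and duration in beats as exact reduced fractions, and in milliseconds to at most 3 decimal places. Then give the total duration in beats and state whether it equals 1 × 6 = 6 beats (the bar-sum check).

1) 0.0ms=0b +1467.391ms=9/2b
2) 1467.391ms=9/2b +489.13ms=3/2b
Σ=6b of 6 (184bpm 6/8) — PASS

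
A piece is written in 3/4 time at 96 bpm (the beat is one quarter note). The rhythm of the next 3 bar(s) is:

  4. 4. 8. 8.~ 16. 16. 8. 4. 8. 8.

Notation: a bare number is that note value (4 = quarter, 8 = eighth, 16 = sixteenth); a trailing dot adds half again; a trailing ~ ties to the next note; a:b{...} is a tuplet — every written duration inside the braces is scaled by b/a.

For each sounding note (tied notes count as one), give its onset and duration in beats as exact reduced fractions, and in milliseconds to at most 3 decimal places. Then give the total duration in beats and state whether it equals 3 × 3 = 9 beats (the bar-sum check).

1) 0.0ms=0b +937.5ms=3/2b
2) 937.5ms=3/2b +937.5ms=3/2b
3) 1875.0ms=3b +468.75ms=3/4b
4) 2343.75ms=15/4b +703.125ms=9/8b
5) 3046.875ms=39/8b +234.375ms=3/8b
6) 3281.25ms=21/4b +468.75ms=3/4b
7) 3750.0ms=6b +937.5ms=3/2b
8) 4687.5ms=15/2b +468.75ms=3/4b
9) 5156.25ms=33/4b +468.75ms=3/4b
Σ=9b of 9 (96bpm 3/4) — PASS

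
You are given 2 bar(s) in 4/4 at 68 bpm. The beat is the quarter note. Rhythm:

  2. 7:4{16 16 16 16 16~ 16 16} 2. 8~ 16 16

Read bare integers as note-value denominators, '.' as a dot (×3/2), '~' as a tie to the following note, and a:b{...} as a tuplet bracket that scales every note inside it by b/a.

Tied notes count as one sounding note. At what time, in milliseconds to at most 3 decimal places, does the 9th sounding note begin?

1. 0.0ms @ 0 + 2647.059ms (3)
2. 2647.059ms @ 3 + 126.05ms (1/7)
3. 2773.109ms @ 22/7 + 126.05ms (1/7)
4. 2899.16ms @ 23/7 + 126.05ms (1/7)
5. 3025.21ms @ 24/7 + 126.05ms (1/7)
6. 3151.261ms @ 25/7 + 252.101ms (2/7)
7. 3403.361ms @ 27/7 + 126.05ms (1/7)
8. 3529.412ms @ 4 + 2647.059ms (3)
9. 6176.471ms @ 7 + 661.765ms (3/4)
10. 6838.235ms @ 31/4 + 220.588ms (1/4)

note 9 onset = 7b = 6176.471ms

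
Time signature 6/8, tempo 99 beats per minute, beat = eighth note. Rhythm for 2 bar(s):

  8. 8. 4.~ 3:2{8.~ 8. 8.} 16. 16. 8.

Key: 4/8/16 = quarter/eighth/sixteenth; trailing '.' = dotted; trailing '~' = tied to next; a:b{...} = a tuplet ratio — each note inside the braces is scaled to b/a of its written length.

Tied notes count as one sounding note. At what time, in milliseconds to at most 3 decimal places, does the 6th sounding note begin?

note 6 onset = 39/4b = 5909.091ms

1. 0.0ms @ 0 + 909.091ms (3/2)
2. 909.091ms @ 3/2 + 909.091ms (3/2)
3. 1818.182ms @ 3 + 3030.303ms (5)
4. 4848.485ms @ 8 + 606.061ms (1)
5. 5454.545ms @ 9 + 454.545ms (3/4)
6. 5909.091ms @ 39/4 + 454.545ms (3/4)
7. 6363.636ms @ 21/2 + 909.091ms (3/2)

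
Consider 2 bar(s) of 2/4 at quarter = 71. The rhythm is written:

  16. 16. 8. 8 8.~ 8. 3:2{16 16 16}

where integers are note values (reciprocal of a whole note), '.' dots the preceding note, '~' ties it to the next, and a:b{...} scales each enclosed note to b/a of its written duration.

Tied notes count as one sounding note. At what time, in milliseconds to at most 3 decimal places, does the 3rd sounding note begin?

1. 0.0ms @ 0 + 316.901ms (3/8)
2. 316.901ms @ 3/8 + 316.901ms (3/8)
3. 633.803ms @ 3/4 + 633.803ms (3/4)
4. 1267.606ms @ 3/2 + 422.535ms (1/2)
5. 1690.141ms @ 2 + 1267.606ms (3/2)
6. 2957.746ms @ 7/2 + 140.845ms (1/6)
7. 3098.592ms @ 11/3 + 140.845ms (1/6)
8. 3239.437ms @ 23/6 + 140.845ms (1/6)

note 3 onset = 3/4b = 633.803ms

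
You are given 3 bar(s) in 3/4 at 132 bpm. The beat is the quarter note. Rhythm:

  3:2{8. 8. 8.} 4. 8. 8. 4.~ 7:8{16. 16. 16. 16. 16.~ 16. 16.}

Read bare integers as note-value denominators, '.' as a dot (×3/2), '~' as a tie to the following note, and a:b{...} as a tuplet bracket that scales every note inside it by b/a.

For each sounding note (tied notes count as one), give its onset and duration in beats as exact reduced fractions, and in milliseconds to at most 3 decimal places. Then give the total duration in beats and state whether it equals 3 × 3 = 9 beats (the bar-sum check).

1) 0.0ms=0b +227.273ms=1/2b
2) 227.273ms=1/2b +227.273ms=1/2b
3) 454.545ms=1b +227.273ms=1/2b
4) 681.818ms=3/2b +681.818ms=3/2b
5) 1363.636ms=3b +340.909ms=3/4b
6) 1704.545ms=15/4b +340.909ms=3/4b
7) 2045.455ms=9/2b +876.623ms=27/14b
8) 2922.078ms=45/7b +194.805ms=3/7b
9) 3116.883ms=48/7b +194.805ms=3/7b
10) 3311.688ms=51/7b +194.805ms=3/7b
11) 3506.494ms=54/7b +389.61ms=6/7b
12) 3896.104ms=60/7b +194.805ms=3/7b
Σ=9b of 9 (132bpm 3/4) — PASS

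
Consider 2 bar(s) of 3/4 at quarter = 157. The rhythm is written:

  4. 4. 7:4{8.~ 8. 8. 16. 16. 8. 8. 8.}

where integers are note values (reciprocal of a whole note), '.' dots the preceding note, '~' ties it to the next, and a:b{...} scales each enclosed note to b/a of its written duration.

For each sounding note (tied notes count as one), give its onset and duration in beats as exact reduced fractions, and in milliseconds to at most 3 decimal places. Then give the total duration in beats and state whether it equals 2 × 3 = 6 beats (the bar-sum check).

1) 0.0ms=0b +573.248ms=3/2b
2) 573.248ms=3/2b +573.248ms=3/2b
3) 1146.497ms=3b +327.571ms=6/7b
4) 1474.067ms=27/7b +163.785ms=3/7b
5) 1637.853ms=30/7b +81.893ms=3/14b
6) 1719.745ms=9/2b +81.893ms=3/14b
7) 1801.638ms=33/7b +163.785ms=3/7b
8) 1965.423ms=36/7b +163.785ms=3/7b
9) 2129.208ms=39/7b +163.785ms=3/7b
Σ=6b of 6 (157bpm 3/4) — PASS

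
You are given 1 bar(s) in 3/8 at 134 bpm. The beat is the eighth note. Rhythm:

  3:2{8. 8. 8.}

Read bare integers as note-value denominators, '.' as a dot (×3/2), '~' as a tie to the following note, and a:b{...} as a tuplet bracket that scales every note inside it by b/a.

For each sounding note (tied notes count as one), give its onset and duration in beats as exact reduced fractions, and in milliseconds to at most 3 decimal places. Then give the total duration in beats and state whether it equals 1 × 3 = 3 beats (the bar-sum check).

1) 0.0ms=0b +447.761ms=1b
2) 447.761ms=1b +447.761ms=1b
3) 895.522ms=2b +447.761ms=1b
Σ=3b of 3 (134bpm 3/8) — PASS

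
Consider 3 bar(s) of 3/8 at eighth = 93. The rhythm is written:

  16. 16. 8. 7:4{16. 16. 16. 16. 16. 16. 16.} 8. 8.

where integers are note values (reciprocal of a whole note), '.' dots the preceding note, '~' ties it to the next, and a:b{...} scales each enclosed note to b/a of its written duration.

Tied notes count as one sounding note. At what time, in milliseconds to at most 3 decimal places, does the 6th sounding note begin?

1. 0.0ms @ 0 + 483.871ms (3/4)
2. 483.871ms @ 3/4 + 483.871ms (3/4)
3. 967.742ms @ 3/2 + 967.742ms (3/2)
4. 1935.484ms @ 3 + 276.498ms (3/7)
5. 2211.982ms @ 24/7 + 276.498ms (3/7)
6. 2488.479ms @ 27/7 + 276.498ms (3/7)
7. 2764.977ms @ 30/7 + 276.498ms (3/7)
8. 3041.475ms @ 33/7 + 276.498ms (3/7)
9. 3317.972ms @ 36/7 + 276.498ms (3/7)
10. 3594.47ms @ 39/7 + 276.498ms (3/7)
11. 3870.968ms @ 6 + 967.742ms (3/2)
12. 4838.71ms @ 15/2 + 967.742ms (3/2)

note 6 onset = 27/7b = 2488.479ms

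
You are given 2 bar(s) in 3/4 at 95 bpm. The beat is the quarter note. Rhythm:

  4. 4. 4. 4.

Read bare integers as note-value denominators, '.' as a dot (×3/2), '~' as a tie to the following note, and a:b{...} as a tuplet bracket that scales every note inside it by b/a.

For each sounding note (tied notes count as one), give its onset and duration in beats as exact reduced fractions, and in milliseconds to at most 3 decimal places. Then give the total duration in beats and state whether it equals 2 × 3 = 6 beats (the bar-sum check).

1) 0.0ms=0b +947.368ms=3/2b
2) 947.368ms=3/2b +947.368ms=3/2b
3) 1894.737ms=3b +947.368ms=3/2b
4) 2842.105ms=9/2b +947.368ms=3/2b
Σ=6b of 6 (95bpm 3/4) — PASS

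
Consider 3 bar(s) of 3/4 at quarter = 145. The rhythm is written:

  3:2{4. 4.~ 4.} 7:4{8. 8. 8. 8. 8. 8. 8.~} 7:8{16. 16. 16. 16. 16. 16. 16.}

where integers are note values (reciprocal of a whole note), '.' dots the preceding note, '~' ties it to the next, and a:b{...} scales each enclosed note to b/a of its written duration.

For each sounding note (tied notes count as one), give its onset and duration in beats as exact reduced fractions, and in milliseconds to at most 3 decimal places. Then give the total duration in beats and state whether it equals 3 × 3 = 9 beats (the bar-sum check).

1) 0.0ms=0b +413.793ms=1b
2) 413.793ms=1b +827.586ms=2b
3) 1241.379ms=3b +177.34ms=3/7b
4) 1418.719ms=24/7b +177.34ms=3/7b
5) 1596.059ms=27/7b +177.34ms=3/7b
6) 1773.399ms=30/7b +177.34ms=3/7b
7) 1950.739ms=33/7b +177.34ms=3/7b
8) 2128.079ms=36/7b +177.34ms=3/7b
9) 2305.419ms=39/7b +354.68ms=6/7b
10) 2660.099ms=45/7b +177.34ms=3/7b
11) 2837.438ms=48/7b +177.34ms=3/7b
12) 3014.778ms=51/7b +177.34ms=3/7b
13) 3192.118ms=54/7b +177.34ms=3/7b
14) 3369.458ms=57/7b +177.34ms=3/7b
15) 3546.798ms=60/7b +177.34ms=3/7b
Σ=9b of 9 (145bpm 3/4) — PASS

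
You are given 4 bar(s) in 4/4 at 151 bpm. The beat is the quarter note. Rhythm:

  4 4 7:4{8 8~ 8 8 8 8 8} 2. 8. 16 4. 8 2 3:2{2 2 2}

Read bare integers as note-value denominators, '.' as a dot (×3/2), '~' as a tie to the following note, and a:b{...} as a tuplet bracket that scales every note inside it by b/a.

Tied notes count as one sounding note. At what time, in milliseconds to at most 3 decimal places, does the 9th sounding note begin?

1. 0.0ms @ 0 + 397.351ms (1)
2. 397.351ms @ 1 + 397.351ms (1)
3. 794.702ms @ 2 + 113.529ms (2/7)
4. 908.231ms @ 16/7 + 227.058ms (4/7)
5. 1135.289ms @ 20/7 + 113.529ms (2/7)
6. 1248.817ms @ 22/7 + 113.529ms (2/7)
7. 1362.346ms @ 24/7 + 113.529ms (2/7)
8. 1475.875ms @ 26/7 + 113.529ms (2/7)
9. 1589.404ms @ 4 + 1192.053ms (3)
10. 2781.457ms @ 7 + 298.013ms (3/4)
11. 3079.47ms @ 31/4 + 99.338ms (1/4)
12. 3178.808ms @ 8 + 596.026ms (3/2)
13. 3774.834ms @ 19/2 + 198.675ms (1/2)
14. 3973.51ms @ 10 + 794.702ms (2)
15. 4768.212ms @ 12 + 529.801ms (4/3)
16. 5298.013ms @ 40/3 + 529.801ms (4/3)
17. 5827.815ms @ 44/3 + 529.801ms (4/3)

note 9 onset = 4b = 1589.404ms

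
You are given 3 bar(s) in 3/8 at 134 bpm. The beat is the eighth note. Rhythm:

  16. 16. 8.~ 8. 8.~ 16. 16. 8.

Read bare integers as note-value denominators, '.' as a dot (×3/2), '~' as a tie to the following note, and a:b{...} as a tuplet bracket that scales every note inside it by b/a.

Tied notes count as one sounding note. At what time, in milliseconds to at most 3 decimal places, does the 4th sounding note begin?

note 4 onset = 9/2b = 2014.925ms

1. 0.0ms @ 0 + 335.821ms (3/4)
2. 335.821ms @ 3/4 + 335.821ms (3/4)
3. 671.642ms @ 3/2 + 1343.284ms (3)
4. 2014.925ms @ 9/2 + 1007.463ms (9/4)
5. 3022.388ms @ 27/4 + 335.821ms (3/4)
6. 3358.209ms @ 15/2 + 671.642ms (3/2)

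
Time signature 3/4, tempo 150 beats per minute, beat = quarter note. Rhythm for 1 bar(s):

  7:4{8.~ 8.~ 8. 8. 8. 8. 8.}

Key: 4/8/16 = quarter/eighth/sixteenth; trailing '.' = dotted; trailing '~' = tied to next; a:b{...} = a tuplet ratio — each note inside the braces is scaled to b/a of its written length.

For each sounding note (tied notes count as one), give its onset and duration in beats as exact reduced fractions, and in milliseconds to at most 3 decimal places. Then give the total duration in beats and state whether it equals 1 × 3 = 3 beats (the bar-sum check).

1) 0.0ms=0b +514.286ms=9/7b
2) 514.286ms=9/7b +171.429ms=3/7b
3) 685.714ms=12/7b +171.429ms=3/7b
4) 857.143ms=15/7b +171.429ms=3/7b
5) 1028.571ms=18/7b +171.429ms=3/7b
Σ=3b of 3 (150bpm 3/4) — PASS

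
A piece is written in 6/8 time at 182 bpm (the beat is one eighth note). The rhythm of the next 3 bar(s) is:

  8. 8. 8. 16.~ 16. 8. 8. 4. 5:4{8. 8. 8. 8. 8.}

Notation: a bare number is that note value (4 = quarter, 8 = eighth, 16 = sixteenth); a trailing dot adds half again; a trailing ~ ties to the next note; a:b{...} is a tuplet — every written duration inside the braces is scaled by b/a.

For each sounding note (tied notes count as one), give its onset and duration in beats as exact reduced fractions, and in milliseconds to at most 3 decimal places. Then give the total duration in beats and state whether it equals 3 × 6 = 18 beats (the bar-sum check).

1) 0.0ms=0b +494.505ms=3/2b
2) 494.505ms=3/2b +494.505ms=3/2b
3) 989.011ms=3b +494.505ms=3/2b
4) 1483.516ms=9/2b +494.505ms=3/2b
5) 1978.022ms=6b +494.505ms=3/2b
6) 2472.527ms=15/2b +494.505ms=3/2b
7) 2967.033ms=9b +989.011ms=3b
8) 3956.044ms=12b +395.604ms=6/5b
9) 4351.648ms=66/5b +395.604ms=6/5b
10) 4747.253ms=72/5b +395.604ms=6/5b
11) 5142.857ms=78/5b +395.604ms=6/5b
12) 5538.462ms=84/5b +395.604ms=6/5b
Σ=18b of 18 (182bpm 6/8) — PASS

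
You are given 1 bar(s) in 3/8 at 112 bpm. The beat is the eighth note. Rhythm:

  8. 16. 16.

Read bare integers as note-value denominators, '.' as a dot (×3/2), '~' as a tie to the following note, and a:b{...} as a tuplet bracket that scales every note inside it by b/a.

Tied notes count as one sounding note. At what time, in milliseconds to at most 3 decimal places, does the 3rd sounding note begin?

1. 0.0ms @ 0 + 803.571ms (3/2)
2. 803.571ms @ 3/2 + 401.786ms (3/4)
3. 1205.357ms @ 9/4 + 401.786ms (3/4)

note 3 onset = 9/4b = 1205.357ms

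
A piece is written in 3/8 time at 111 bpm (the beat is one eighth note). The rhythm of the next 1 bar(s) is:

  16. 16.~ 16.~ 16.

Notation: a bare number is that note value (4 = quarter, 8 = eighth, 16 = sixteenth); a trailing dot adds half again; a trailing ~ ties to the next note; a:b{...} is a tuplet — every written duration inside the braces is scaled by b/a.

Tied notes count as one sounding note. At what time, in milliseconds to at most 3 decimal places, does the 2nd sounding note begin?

1. 0.0ms @ 0 + 405.405ms (3/4)
2. 405.405ms @ 3/4 + 1216.216ms (9/4)

note 2 onset = 3/4b = 405.405ms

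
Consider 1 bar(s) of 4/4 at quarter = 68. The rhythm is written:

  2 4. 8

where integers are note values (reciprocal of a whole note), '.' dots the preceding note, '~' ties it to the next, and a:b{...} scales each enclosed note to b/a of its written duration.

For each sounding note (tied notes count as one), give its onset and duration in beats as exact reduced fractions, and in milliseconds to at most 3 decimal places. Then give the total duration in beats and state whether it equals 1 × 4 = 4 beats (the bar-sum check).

1) 0.0ms=0b +1764.706ms=2b
2) 1764.706ms=2b +1323.529ms=3/2b
3) 3088.235ms=7/2b +441.176ms=1/2b
Σ=4b of 4 (68bpm 4/4) — PASS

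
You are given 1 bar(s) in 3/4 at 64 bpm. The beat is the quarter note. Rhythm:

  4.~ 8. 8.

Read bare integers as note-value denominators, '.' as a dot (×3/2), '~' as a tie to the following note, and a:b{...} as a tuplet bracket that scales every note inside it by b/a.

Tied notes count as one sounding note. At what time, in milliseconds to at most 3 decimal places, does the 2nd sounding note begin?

note 2 onset = 9/4b = 2109.375ms

1. 0.0ms @ 0 + 2109.375ms (9/4)
2. 2109.375ms @ 9/4 + 703.125ms (3/4)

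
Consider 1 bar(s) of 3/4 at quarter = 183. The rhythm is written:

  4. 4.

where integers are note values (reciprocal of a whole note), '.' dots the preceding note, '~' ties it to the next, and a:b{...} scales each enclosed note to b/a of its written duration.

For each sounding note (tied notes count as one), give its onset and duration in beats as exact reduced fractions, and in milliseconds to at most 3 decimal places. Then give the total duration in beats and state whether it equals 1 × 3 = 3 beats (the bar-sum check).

1) 0.0ms=0b +491.803ms=3/2b
2) 491.803ms=3/2b +491.803ms=3/2b
Σ=3b of 3 (183bpm 3/4) — PASS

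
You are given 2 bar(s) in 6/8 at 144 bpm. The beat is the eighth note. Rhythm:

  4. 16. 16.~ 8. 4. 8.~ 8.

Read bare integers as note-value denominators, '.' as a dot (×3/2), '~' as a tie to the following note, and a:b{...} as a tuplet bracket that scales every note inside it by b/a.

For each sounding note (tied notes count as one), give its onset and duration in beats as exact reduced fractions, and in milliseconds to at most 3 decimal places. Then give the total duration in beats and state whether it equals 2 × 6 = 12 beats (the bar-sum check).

1) 0.0ms=0b +1250.0ms=3b
2) 1250.0ms=3b +312.5ms=3/4b
3) 1562.5ms=15/4b +937.5ms=9/4b
4) 2500.0ms=6b +1250.0ms=3b
5) 3750.0ms=9b +1250.0ms=3b
Σ=12b of 12 (144bpm 6/8) — PASS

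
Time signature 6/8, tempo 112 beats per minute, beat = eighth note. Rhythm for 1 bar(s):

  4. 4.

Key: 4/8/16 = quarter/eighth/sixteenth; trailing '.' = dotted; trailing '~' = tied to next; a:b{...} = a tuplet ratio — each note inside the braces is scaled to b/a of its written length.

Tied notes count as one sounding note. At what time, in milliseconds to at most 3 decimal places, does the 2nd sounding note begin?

note 2 onset = 3b = 1607.143ms

1. 0.0ms @ 0 + 1607.143ms (3)
2. 1607.143ms @ 3 + 1607.143ms (3)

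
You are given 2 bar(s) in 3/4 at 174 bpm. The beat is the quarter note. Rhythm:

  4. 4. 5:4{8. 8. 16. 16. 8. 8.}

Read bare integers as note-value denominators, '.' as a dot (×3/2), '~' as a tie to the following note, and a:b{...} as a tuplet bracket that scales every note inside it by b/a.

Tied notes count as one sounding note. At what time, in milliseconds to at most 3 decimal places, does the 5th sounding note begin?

1. 0.0ms @ 0 + 517.241ms (3/2)
2. 517.241ms @ 3/2 + 517.241ms (3/2)
3. 1034.483ms @ 3 + 206.897ms (3/5)
4. 1241.379ms @ 18/5 + 206.897ms (3/5)
5. 1448.276ms @ 21/5 + 103.448ms (3/10)
6. 1551.724ms @ 9/2 + 103.448ms (3/10)
7. 1655.172ms @ 24/5 + 206.897ms (3/5)
8. 1862.069ms @ 27/5 + 206.897ms (3/5)

note 5 onset = 21/5b = 1448.276ms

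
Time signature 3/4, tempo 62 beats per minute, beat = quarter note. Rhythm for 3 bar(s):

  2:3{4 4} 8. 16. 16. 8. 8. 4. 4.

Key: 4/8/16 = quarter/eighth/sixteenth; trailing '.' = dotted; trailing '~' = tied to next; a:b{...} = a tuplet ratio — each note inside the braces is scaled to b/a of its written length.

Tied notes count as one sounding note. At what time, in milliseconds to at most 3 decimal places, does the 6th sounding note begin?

1. 0.0ms @ 0 + 1451.613ms (3/2)
2. 1451.613ms @ 3/2 + 1451.613ms (3/2)
3. 2903.226ms @ 3 + 725.806ms (3/4)
4. 3629.032ms @ 15/4 + 362.903ms (3/8)
5. 3991.935ms @ 33/8 + 362.903ms (3/8)
6. 4354.839ms @ 9/2 + 725.806ms (3/4)
7. 5080.645ms @ 21/4 + 725.806ms (3/4)
8. 5806.452ms @ 6 + 1451.613ms (3/2)
9. 7258.065ms @ 15/2 + 1451.613ms (3/2)

note 6 onset = 9/2b = 4354.839ms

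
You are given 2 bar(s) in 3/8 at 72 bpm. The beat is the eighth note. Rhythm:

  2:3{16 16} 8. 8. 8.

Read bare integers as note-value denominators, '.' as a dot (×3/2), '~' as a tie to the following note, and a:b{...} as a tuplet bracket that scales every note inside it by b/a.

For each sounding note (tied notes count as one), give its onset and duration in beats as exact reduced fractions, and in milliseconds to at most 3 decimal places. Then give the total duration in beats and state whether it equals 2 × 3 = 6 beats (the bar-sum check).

1) 0.0ms=0b +625.0ms=3/4b
2) 625.0ms=3/4b +625.0ms=3/4b
3) 1250.0ms=3/2b +1250.0ms=3/2b
4) 2500.0ms=3b +1250.0ms=3/2b
5) 3750.0ms=9/2b +1250.0ms=3/2b
Σ=6b of 6 (72bpm 3/8) — PASS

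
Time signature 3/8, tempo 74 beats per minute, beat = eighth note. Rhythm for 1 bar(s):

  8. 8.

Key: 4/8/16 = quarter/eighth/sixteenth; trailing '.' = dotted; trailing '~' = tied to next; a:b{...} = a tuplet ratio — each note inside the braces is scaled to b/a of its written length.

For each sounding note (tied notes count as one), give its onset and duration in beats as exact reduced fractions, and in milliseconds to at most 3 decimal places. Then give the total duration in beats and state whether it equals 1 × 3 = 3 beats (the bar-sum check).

1) 0.0ms=0b +1216.216ms=3/2b
2) 1216.216ms=3/2b +1216.216ms=3/2b
Σ=3b of 3 (74bpm 3/8) — PASS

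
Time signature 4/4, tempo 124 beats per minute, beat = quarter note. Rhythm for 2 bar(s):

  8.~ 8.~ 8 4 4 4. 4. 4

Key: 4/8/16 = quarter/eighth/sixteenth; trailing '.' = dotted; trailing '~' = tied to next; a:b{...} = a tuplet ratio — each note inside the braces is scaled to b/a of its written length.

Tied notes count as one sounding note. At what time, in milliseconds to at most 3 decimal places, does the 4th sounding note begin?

1. 0.0ms @ 0 + 967.742ms (2)
2. 967.742ms @ 2 + 483.871ms (1)
3. 1451.613ms @ 3 + 483.871ms (1)
4. 1935.484ms @ 4 + 725.806ms (3/2)
5. 2661.29ms @ 11/2 + 725.806ms (3/2)
6. 3387.097ms @ 7 + 483.871ms (1)

note 4 onset = 4b = 1935.484ms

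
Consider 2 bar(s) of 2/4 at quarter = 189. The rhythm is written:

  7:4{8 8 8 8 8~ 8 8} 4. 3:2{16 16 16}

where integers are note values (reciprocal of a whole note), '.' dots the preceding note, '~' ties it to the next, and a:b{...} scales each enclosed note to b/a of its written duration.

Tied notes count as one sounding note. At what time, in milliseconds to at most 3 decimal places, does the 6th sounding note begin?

note 6 onset = 12/7b = 544.218ms

1. 0.0ms @ 0 + 90.703ms (2/7)
2. 90.703ms @ 2/7 + 90.703ms (2/7)
3. 181.406ms @ 4/7 + 90.703ms (2/7)
4. 272.109ms @ 6/7 + 90.703ms (2/7)
5. 362.812ms @ 8/7 + 181.406ms (4/7)
6. 544.218ms @ 12/7 + 90.703ms (2/7)
7. 634.921ms @ 2 + 476.19ms (3/2)
8. 1111.111ms @ 7/2 + 52.91ms (1/6)
9. 1164.021ms @ 11/3 + 52.91ms (1/6)
10. 1216.931ms @ 23/6 + 52.91ms (1/6)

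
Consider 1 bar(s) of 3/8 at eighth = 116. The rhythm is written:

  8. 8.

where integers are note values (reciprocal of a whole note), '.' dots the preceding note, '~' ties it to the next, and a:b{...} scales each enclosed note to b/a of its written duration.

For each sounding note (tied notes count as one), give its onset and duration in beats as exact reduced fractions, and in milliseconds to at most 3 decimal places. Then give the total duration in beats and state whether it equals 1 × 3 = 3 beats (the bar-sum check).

1) 0.0ms=0b +775.862ms=3/2b
2) 775.862ms=3/2b +775.862ms=3/2b
Σ=3b of 3 (116bpm 3/8) — PASS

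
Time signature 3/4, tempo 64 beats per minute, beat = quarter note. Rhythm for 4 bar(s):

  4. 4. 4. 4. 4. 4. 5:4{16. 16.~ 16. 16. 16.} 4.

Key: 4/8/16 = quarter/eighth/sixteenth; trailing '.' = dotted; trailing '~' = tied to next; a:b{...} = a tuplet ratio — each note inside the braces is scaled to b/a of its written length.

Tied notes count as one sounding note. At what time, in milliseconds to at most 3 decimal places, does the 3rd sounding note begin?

1. 0.0ms @ 0 + 1406.25ms (3/2)
2. 1406.25ms @ 3/2 + 1406.25ms (3/2)
3. 2812.5ms @ 3 + 1406.25ms (3/2)
4. 4218.75ms @ 9/2 + 1406.25ms (3/2)
5. 5625.0ms @ 6 + 1406.25ms (3/2)
6. 7031.25ms @ 15/2 + 1406.25ms (3/2)
7. 8437.5ms @ 9 + 281.25ms (3/10)
8. 8718.75ms @ 93/10 + 562.5ms (3/5)
9. 9281.25ms @ 99/10 + 281.25ms (3/10)
10. 9562.5ms @ 51/5 + 281.25ms (3/10)
11. 9843.75ms @ 21/2 + 1406.25ms (3/2)

note 3 onset = 3b = 2812.5ms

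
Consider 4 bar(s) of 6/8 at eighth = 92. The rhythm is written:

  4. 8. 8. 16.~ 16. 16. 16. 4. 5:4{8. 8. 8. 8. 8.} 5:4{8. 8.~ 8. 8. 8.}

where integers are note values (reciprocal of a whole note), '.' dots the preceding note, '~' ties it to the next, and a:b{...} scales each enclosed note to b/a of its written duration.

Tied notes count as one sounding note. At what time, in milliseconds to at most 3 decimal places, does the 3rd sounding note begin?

note 3 onset = 9/2b = 2934.783ms

1. 0.0ms @ 0 + 1956.522ms (3)
2. 1956.522ms @ 3 + 978.261ms (3/2)
3. 2934.783ms @ 9/2 + 978.261ms (3/2)
4. 3913.043ms @ 6 + 978.261ms (3/2)
5. 4891.304ms @ 15/2 + 489.13ms (3/4)
6. 5380.435ms @ 33/4 + 489.13ms (3/4)
7. 5869.565ms @ 9 + 1956.522ms (3)
8. 7826.087ms @ 12 + 782.609ms (6/5)
9. 8608.696ms @ 66/5 + 782.609ms (6/5)
10. 9391.304ms @ 72/5 + 782.609ms (6/5)
11. 10173.913ms @ 78/5 + 782.609ms (6/5)
12. 10956.522ms @ 84/5 + 782.609ms (6/5)
13. 11739.13ms @ 18 + 782.609ms (6/5)
14. 12521.739ms @ 96/5 + 1565.217ms (12/5)
15. 14086.957ms @ 108/5 + 782.609ms (6/5)
16. 14869.565ms @ 114/5 + 782.609ms (6/5)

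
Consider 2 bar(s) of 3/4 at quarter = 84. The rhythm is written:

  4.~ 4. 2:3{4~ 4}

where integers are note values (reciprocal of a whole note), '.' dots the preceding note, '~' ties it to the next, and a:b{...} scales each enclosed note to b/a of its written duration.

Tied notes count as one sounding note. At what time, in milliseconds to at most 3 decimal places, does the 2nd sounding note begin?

note 2 onset = 3b = 2142.857ms

1. 0.0ms @ 0 + 2142.857ms (3)
2. 2142.857ms @ 3 + 2142.857ms (3)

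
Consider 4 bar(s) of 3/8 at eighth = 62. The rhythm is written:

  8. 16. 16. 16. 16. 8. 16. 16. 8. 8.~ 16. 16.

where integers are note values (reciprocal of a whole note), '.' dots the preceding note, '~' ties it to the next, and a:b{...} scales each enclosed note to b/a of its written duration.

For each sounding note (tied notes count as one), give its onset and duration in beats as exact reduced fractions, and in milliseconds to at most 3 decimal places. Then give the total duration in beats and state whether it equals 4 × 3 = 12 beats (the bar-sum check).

1) 0.0ms=0b +1451.613ms=3/2b
2) 1451.613ms=3/2b +725.806ms=3/4b
3) 2177.419ms=9/4b +725.806ms=3/4b
4) 2903.226ms=3b +725.806ms=3/4b
5) 3629.032ms=15/4b +725.806ms=3/4b
6) 4354.839ms=9/2b +1451.613ms=3/2b
7) 5806.452ms=6b +725.806ms=3/4b
8) 6532.258ms=27/4b +725.806ms=3/4b
9) 7258.065ms=15/2b +1451.613ms=3/2b
10) 8709.677ms=9b +2177.419ms=9/4b
11) 10887.097ms=45/4b +725.806ms=3/4b
Σ=12b of 12 (62bpm 3/8) — PASS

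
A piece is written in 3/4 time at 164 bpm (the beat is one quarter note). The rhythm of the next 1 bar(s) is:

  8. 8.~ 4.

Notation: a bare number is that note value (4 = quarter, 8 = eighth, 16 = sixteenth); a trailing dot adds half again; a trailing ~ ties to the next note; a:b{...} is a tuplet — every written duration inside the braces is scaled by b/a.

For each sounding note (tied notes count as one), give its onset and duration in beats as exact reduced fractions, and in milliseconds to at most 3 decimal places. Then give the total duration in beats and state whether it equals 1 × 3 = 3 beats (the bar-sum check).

1) 0.0ms=0b +274.39ms=3/4b
2) 274.39ms=3/4b +823.171ms=9/4b
Σ=3b of 3 (164bpm 3/4) — PASS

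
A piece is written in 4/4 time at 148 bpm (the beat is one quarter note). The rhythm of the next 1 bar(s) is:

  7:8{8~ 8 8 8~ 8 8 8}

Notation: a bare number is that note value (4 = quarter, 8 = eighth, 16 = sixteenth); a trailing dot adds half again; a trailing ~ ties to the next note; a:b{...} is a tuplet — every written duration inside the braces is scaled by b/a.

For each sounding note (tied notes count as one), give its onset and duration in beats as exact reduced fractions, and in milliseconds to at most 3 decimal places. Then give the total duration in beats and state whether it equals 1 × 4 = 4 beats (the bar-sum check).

1) 0.0ms=0b +463.32ms=8/7b
2) 463.32ms=8/7b +231.66ms=4/7b
3) 694.981ms=12/7b +463.32ms=8/7b
4) 1158.301ms=20/7b +231.66ms=4/7b
5) 1389.961ms=24/7b +231.66ms=4/7b
Σ=4b of 4 (148bpm 4/4) — PASS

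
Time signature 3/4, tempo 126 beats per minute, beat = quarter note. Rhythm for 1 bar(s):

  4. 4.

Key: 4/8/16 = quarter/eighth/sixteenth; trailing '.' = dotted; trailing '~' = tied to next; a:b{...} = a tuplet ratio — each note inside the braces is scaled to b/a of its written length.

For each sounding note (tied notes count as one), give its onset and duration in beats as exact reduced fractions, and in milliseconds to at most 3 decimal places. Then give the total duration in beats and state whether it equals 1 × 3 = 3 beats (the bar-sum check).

1) 0.0ms=0b +714.286ms=3/2b
2) 714.286ms=3/2b +714.286ms=3/2b
Σ=3b of 3 (126bpm 3/4) — PASS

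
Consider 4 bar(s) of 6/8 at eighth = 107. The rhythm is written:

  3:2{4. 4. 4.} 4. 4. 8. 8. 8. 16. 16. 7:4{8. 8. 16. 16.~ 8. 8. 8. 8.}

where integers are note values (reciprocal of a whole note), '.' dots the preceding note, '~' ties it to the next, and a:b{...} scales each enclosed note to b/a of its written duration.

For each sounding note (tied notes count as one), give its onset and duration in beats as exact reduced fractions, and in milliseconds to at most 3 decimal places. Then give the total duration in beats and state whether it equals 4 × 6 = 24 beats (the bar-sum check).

1) 0.0ms=0b +1121.495ms=2b
2) 1121.495ms=2b +1121.495ms=2b
3) 2242.991ms=4b +1121.495ms=2b
4) 3364.486ms=6b +1682.243ms=3b
5) 5046.729ms=9b +1682.243ms=3b
6) 6728.972ms=12b +841.121ms=3/2b
7) 7570.093ms=27/2b +841.121ms=3/2b
8) 8411.215ms=15b +841.121ms=3/2b
9) 9252.336ms=33/2b +420.561ms=3/4b
10) 9672.897ms=69/4b +420.561ms=3/4b
11) 10093.458ms=18b +480.641ms=6/7b
12) 10574.099ms=132/7b +480.641ms=6/7b
13) 11054.74ms=138/7b +240.32ms=3/7b
14) 11295.06ms=141/7b +720.961ms=9/7b
15) 12016.021ms=150/7b +480.641ms=6/7b
16) 12496.662ms=156/7b +480.641ms=6/7b
17) 12977.303ms=162/7b +480.641ms=6/7b
Σ=24b of 24 (107bpm 6/8) — PASS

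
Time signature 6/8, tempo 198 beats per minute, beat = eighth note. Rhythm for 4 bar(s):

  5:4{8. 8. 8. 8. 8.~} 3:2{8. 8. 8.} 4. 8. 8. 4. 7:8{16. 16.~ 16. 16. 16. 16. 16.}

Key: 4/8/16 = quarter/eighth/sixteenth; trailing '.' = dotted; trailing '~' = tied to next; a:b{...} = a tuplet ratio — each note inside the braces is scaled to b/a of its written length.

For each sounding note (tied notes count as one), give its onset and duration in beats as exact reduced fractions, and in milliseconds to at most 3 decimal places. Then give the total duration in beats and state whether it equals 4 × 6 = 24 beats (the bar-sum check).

1) 0.0ms=0b +363.636ms=6/5b
2) 363.636ms=6/5b +363.636ms=6/5b
3) 727.273ms=12/5b +363.636ms=6/5b
4) 1090.909ms=18/5b +363.636ms=6/5b
5) 1454.545ms=24/5b +666.667ms=11/5b
6) 2121.212ms=7b +303.03ms=1b
7) 2424.242ms=8b +303.03ms=1b
8) 2727.273ms=9b +909.091ms=3b
9) 3636.364ms=12b +454.545ms=3/2b
10) 4090.909ms=27/2b +454.545ms=3/2b
11) 4545.455ms=15b +909.091ms=3b
12) 5454.545ms=18b +259.74ms=6/7b
13) 5714.286ms=132/7b +519.481ms=12/7b
14) 6233.766ms=144/7b +259.74ms=6/7b
15) 6493.506ms=150/7b +259.74ms=6/7b
16) 6753.247ms=156/7b +259.74ms=6/7b
17) 7012.987ms=162/7b +259.74ms=6/7b
Σ=24b of 24 (198bpm 6/8) — PASS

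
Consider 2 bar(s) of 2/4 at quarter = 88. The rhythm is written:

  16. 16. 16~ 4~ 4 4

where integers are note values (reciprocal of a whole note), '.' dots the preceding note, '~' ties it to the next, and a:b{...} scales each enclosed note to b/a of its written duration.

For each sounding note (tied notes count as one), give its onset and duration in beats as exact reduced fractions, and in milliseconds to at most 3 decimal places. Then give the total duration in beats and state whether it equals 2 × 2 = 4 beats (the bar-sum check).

1) 0.0ms=0b +255.682ms=3/8b
2) 255.682ms=3/8b +255.682ms=3/8b
3) 511.364ms=3/4b +1534.091ms=9/4b
4) 2045.455ms=3b +681.818ms=1b
Σ=4b of 4 (88bpm 2/4) — PASS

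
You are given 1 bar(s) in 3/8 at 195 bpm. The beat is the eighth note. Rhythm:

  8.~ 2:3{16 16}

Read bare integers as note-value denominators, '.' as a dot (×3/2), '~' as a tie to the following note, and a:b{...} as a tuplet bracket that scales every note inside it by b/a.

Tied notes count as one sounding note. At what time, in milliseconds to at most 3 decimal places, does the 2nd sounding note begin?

note 2 onset = 9/4b = 692.308ms

1. 0.0ms @ 0 + 692.308ms (9/4)
2. 692.308ms @ 9/4 + 230.769ms (3/4)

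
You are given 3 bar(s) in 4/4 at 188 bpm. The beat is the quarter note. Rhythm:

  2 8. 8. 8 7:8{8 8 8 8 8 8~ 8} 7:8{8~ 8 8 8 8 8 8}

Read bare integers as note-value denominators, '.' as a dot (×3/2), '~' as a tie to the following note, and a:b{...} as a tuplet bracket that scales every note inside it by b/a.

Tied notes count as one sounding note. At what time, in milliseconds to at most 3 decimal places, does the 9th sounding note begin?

note 9 onset = 44/7b = 2006.079ms

1. 0.0ms @ 0 + 638.298ms (2)
2. 638.298ms @ 2 + 239.362ms (3/4)
3. 877.66ms @ 11/4 + 239.362ms (3/4)
4. 1117.021ms @ 7/2 + 159.574ms (1/2)
5. 1276.596ms @ 4 + 182.371ms (4/7)
6. 1458.967ms @ 32/7 + 182.371ms (4/7)
7. 1641.337ms @ 36/7 + 182.371ms (4/7)
8. 1823.708ms @ 40/7 + 182.371ms (4/7)
9. 2006.079ms @ 44/7 + 182.371ms (4/7)
10. 2188.45ms @ 48/7 + 364.742ms (8/7)
11. 2553.191ms @ 8 + 364.742ms (8/7)
12. 2917.933ms @ 64/7 + 182.371ms (4/7)
13. 3100.304ms @ 68/7 + 182.371ms (4/7)
14. 3282.675ms @ 72/7 + 182.371ms (4/7)
15. 3465.046ms @ 76/7 + 182.371ms (4/7)
16. 3647.416ms @ 80/7 + 182.371ms (4/7)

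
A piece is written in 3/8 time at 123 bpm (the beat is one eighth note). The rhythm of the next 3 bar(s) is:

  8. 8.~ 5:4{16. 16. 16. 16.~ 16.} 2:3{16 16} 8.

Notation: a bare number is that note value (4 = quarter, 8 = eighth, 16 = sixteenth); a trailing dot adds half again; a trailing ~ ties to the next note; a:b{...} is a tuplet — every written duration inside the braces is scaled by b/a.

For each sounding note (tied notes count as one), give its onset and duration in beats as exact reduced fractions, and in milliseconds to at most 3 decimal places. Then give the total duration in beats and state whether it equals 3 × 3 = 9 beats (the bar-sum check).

1) 0.0ms=0b +731.707ms=3/2b
2) 731.707ms=3/2b +1024.39ms=21/10b
3) 1756.098ms=18/5b +292.683ms=3/5b
4) 2048.78ms=21/5b +292.683ms=3/5b
5) 2341.463ms=24/5b +585.366ms=6/5b
6) 2926.829ms=6b +365.854ms=3/4b
7) 3292.683ms=27/4b +365.854ms=3/4b
8) 3658.537ms=15/2b +731.707ms=3/2b
Σ=9b of 9 (123bpm 3/8) — PASS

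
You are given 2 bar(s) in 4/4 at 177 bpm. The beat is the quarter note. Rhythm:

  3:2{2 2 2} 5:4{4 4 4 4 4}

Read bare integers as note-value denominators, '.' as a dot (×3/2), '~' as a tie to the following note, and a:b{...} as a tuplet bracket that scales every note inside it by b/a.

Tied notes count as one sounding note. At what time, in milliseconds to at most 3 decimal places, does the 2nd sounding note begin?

note 2 onset = 4/3b = 451.977ms

1. 0.0ms @ 0 + 451.977ms (4/3)
2. 451.977ms @ 4/3 + 451.977ms (4/3)
3. 903.955ms @ 8/3 + 451.977ms (4/3)
4. 1355.932ms @ 4 + 271.186ms (4/5)
5. 1627.119ms @ 24/5 + 271.186ms (4/5)
6. 1898.305ms @ 28/5 + 271.186ms (4/5)
7. 2169.492ms @ 32/5 + 271.186ms (4/5)
8. 2440.678ms @ 36/5 + 271.186ms (4/5)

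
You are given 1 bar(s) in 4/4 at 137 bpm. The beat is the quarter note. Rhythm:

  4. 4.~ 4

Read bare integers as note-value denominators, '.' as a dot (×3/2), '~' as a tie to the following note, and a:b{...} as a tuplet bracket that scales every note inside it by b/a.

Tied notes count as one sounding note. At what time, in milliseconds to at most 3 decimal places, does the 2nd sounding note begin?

1. 0.0ms @ 0 + 656.934ms (3/2)
2. 656.934ms @ 3/2 + 1094.891ms (5/2)

note 2 onset = 3/2b = 656.934ms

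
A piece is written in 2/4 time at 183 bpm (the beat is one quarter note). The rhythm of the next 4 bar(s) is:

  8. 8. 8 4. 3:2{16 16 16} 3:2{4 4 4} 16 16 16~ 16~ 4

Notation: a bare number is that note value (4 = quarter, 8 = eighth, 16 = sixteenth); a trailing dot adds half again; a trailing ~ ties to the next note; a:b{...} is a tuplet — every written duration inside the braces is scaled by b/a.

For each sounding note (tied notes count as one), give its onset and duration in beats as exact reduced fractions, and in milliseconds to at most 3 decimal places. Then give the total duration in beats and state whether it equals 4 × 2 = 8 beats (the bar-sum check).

1) 0.0ms=0b +245.902ms=3/4b
2) 245.902ms=3/4b +245.902ms=3/4b
3) 491.803ms=3/2b +163.934ms=1/2b
4) 655.738ms=2b +491.803ms=3/2b
5) 1147.541ms=7/2b +54.645ms=1/6b
6) 1202.186ms=11/3b +54.645ms=1/6b
7) 1256.831ms=23/6b +54.645ms=1/6b
8) 1311.475ms=4b +218.579ms=2/3b
9) 1530.055ms=14/3b +218.579ms=2/3b
10) 1748.634ms=16/3b +218.579ms=2/3b
11) 1967.213ms=6b +81.967ms=1/4b
12) 2049.18ms=25/4b +81.967ms=1/4b
13) 2131.148ms=13/2b +491.803ms=3/2b
Σ=8b of 8 (183bpm 2/4) — PASS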